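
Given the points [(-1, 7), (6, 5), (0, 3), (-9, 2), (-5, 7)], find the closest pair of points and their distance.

Computing all pairwise distances among 5 points:

d((-1, 7), (6, 5)) = 7.2801
d((-1, 7), (0, 3)) = 4.1231
d((-1, 7), (-9, 2)) = 9.434
d((-1, 7), (-5, 7)) = 4.0 <-- minimum
d((6, 5), (0, 3)) = 6.3246
d((6, 5), (-9, 2)) = 15.2971
d((6, 5), (-5, 7)) = 11.1803
d((0, 3), (-9, 2)) = 9.0554
d((0, 3), (-5, 7)) = 6.4031
d((-9, 2), (-5, 7)) = 6.4031

Closest pair: (-1, 7) and (-5, 7) with distance 4.0

The closest pair is (-1, 7) and (-5, 7) with Euclidean distance 4.0. For 5 points, brute-force pairwise comparison is shown above. For large n, the divide-and-conquer algorithm (sort by x, recurse on halves, check the dividing strip) achieves O(n log n).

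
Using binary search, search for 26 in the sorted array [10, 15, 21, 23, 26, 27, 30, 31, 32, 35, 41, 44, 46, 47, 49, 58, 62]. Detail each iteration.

Binary search for 26 in [10, 15, 21, 23, 26, 27, 30, 31, 32, 35, 41, 44, 46, 47, 49, 58, 62]:

lo=0, hi=16, mid=8, arr[mid]=32 -> 32 > 26, search left half
lo=0, hi=7, mid=3, arr[mid]=23 -> 23 < 26, search right half
lo=4, hi=7, mid=5, arr[mid]=27 -> 27 > 26, search left half
lo=4, hi=4, mid=4, arr[mid]=26 -> Found target at index 4!

Binary search finds 26 at index 4 after 4 comparisons. The search repeatedly halves the search space by comparing with the middle element.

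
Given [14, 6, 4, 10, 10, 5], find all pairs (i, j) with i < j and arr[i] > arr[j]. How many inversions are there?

Finding inversions in [14, 6, 4, 10, 10, 5]:

(0, 1): arr[0]=14 > arr[1]=6
(0, 2): arr[0]=14 > arr[2]=4
(0, 3): arr[0]=14 > arr[3]=10
(0, 4): arr[0]=14 > arr[4]=10
(0, 5): arr[0]=14 > arr[5]=5
(1, 2): arr[1]=6 > arr[2]=4
(1, 5): arr[1]=6 > arr[5]=5
(3, 5): arr[3]=10 > arr[5]=5
(4, 5): arr[4]=10 > arr[5]=5

Total inversions: 9

The array has 9 inversion(s): (0,1), (0,2), (0,3), (0,4), (0,5), (1,2), (1,5), (3,5), (4,5). Each pair (i,j) satisfies i < j and arr[i] > arr[j].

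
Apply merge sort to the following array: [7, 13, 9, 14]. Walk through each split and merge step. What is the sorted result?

Merge sort trace:

Split: [7, 13, 9, 14] -> [7, 13] and [9, 14]
  Split: [7, 13] -> [7] and [13]
  Merge: [7] + [13] -> [7, 13]
  Split: [9, 14] -> [9] and [14]
  Merge: [9] + [14] -> [9, 14]
Merge: [7, 13] + [9, 14] -> [7, 9, 13, 14]

Final sorted array: [7, 9, 13, 14]

The merge sort proceeds by recursively splitting the array and merging sorted halves.
After all merges, the sorted array is [7, 9, 13, 14].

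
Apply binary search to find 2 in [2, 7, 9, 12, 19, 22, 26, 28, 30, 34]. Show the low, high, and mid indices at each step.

Binary search for 2 in [2, 7, 9, 12, 19, 22, 26, 28, 30, 34]:

lo=0, hi=9, mid=4, arr[mid]=19 -> 19 > 2, search left half
lo=0, hi=3, mid=1, arr[mid]=7 -> 7 > 2, search left half
lo=0, hi=0, mid=0, arr[mid]=2 -> Found target at index 0!

Binary search finds 2 at index 0 after 3 comparisons. The search repeatedly halves the search space by comparing with the middle element.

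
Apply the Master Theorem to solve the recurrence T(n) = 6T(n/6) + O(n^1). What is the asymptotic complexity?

Master Theorem for T(n) = 6T(n/6) + O(n^1):

a = 6, b = 6, c = 1
log_b(a) = log_6(6) = 1.0000

Case 2: c = 1 = log_6(6) = 1.0000
T(n) = O(n^1 log n) = O(n log n)

For T(n) = 6T(n/6) + O(n^1): log_6(6) = 1.0000. This is Case 2 of the Master Theorem (c = log_b(a), equal work at all levels), giving O(n log n).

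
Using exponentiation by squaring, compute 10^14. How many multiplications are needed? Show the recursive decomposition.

Computing 10^14 by squaring (build up from 10^1; each line after the first costs one multiplication):

10^1 = 10
10^2 = (10^1)^2 = 10^2 = 100
10^3 = 10 * 10^2 = 10 * 100 = 1000
10^6 = (10^3)^2 = 1000^2 = 1000000
10^7 = 10 * 10^6 = 10 * 1000000 = 10000000
10^14 = (10^7)^2 = 10000000^2 = 100000000000000

Result: 100000000000000
Multiplications needed: 5 (5 lines after 10^1)

10^14 = 100000000000000. Using exponentiation by squaring, this requires 5 multiplications. The key idea: if the exponent is even, square the half-power; if odd, multiply by the base once.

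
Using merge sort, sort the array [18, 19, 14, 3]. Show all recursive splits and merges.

Merge sort trace:

Split: [18, 19, 14, 3] -> [18, 19] and [14, 3]
  Split: [18, 19] -> [18] and [19]
  Merge: [18] + [19] -> [18, 19]
  Split: [14, 3] -> [14] and [3]
  Merge: [14] + [3] -> [3, 14]
Merge: [18, 19] + [3, 14] -> [3, 14, 18, 19]

Final sorted array: [3, 14, 18, 19]

The merge sort proceeds by recursively splitting the array and merging sorted halves.
After all merges, the sorted array is [3, 14, 18, 19].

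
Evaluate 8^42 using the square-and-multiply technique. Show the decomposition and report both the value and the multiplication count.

Computing 8^42 by squaring (build up from 8^1; each line after the first costs one multiplication):

8^1 = 8
8^2 = (8^1)^2 = 8^2 = 64
8^4 = (8^2)^2 = 64^2 = 4096
8^5 = 8 * 8^4 = 8 * 4096 = 32768
8^10 = (8^5)^2 = 32768^2 = 1073741824
8^20 = (8^10)^2 = 1073741824^2 = 1152921504606846976
8^21 = 8 * 8^20 = 8 * 1152921504606846976 = 9223372036854775808
8^42 = (8^21)^2 = 9223372036854775808^2 = 85070591730234615865843651857942052864

Result: 85070591730234615865843651857942052864
Multiplications needed: 7 (7 lines after 8^1)

8^42 = 85070591730234615865843651857942052864. Using exponentiation by squaring, this requires 7 multiplications. The key idea: if the exponent is even, square the half-power; if odd, multiply by the base once.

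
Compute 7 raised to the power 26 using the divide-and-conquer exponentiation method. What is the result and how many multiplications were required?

Computing 7^26 by squaring (build up from 7^1; each line after the first costs one multiplication):

7^1 = 7
7^2 = (7^1)^2 = 7^2 = 49
7^3 = 7 * 7^2 = 7 * 49 = 343
7^6 = (7^3)^2 = 343^2 = 117649
7^12 = (7^6)^2 = 117649^2 = 13841287201
7^13 = 7 * 7^12 = 7 * 13841287201 = 96889010407
7^26 = (7^13)^2 = 96889010407^2 = 9387480337647754305649

Result: 9387480337647754305649
Multiplications needed: 6 (6 lines after 7^1)

7^26 = 9387480337647754305649. Using exponentiation by squaring, this requires 6 multiplications. The key idea: if the exponent is even, square the half-power; if odd, multiply by the base once.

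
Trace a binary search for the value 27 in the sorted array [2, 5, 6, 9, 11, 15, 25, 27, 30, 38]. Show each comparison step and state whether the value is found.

Binary search for 27 in [2, 5, 6, 9, 11, 15, 25, 27, 30, 38]:

lo=0, hi=9, mid=4, arr[mid]=11 -> 11 < 27, search right half
lo=5, hi=9, mid=7, arr[mid]=27 -> Found target at index 7!

Binary search finds 27 at index 7 after 2 comparisons. The search repeatedly halves the search space by comparing with the middle element.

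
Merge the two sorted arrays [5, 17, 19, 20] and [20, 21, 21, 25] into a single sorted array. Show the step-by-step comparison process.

Merging process:

Compare 5 vs 20: take 5 from left. Merged: [5]
Compare 17 vs 20: take 17 from left. Merged: [5, 17]
Compare 19 vs 20: take 19 from left. Merged: [5, 17, 19]
Compare 20 vs 20: take 20 from left. Merged: [5, 17, 19, 20]
Append remaining from right: [20, 21, 21, 25]. Merged: [5, 17, 19, 20, 20, 21, 21, 25]

Final merged array: [5, 17, 19, 20, 20, 21, 21, 25]
Total comparisons: 4

The merged array is [5, 17, 19, 20, 20, 21, 21, 25], requiring 4 comparisons. The merge step runs in O(n) time where n is the total number of elements.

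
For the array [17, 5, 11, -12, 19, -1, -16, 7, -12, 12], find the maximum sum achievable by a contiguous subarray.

Using Kadane's algorithm on [17, 5, 11, -12, 19, -1, -16, 7, -12, 12]:

Scanning through the array:
Position 1 (value 5): max_ending_here = 22, max_so_far = 22
Position 2 (value 11): max_ending_here = 33, max_so_far = 33
Position 3 (value -12): max_ending_here = 21, max_so_far = 33
Position 4 (value 19): max_ending_here = 40, max_so_far = 40
Position 5 (value -1): max_ending_here = 39, max_so_far = 40
Position 6 (value -16): max_ending_here = 23, max_so_far = 40
Position 7 (value 7): max_ending_here = 30, max_so_far = 40
Position 8 (value -12): max_ending_here = 18, max_so_far = 40
Position 9 (value 12): max_ending_here = 30, max_so_far = 40

Maximum subarray: [17, 5, 11, -12, 19]
Maximum sum: 40

The maximum subarray is [17, 5, 11, -12, 19] with sum 40. This subarray runs from index 0 to index 4.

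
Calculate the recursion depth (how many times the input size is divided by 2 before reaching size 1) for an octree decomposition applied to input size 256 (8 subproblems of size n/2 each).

For divide and conquer with division factor 2:

Problem sizes at each level:
Level 0: 256
Level 1: 128
Level 2: 64
Level 3: 32
Level 4: 16
Level 5: 8
Level 6: 4
Level 7: 2
Level 8: 1

The root is level 0 and the size-1 base case is level 8 (the tree spans levels 0 through 8, i.e. 9 levels counting the root), so the depth is the number of divisions: log_2(256) = 8

The recursion tree depth is log_2(256) = 8. At each level, the problem size is divided by 2, so it takes 8 divisions to reduce to a base case of size 1. The algorithm makes 8 recursive calls at each level.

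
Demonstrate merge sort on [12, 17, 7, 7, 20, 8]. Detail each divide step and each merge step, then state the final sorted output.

Merge sort trace:

Split: [12, 17, 7, 7, 20, 8] -> [12, 17, 7] and [7, 20, 8]
  Split: [12, 17, 7] -> [12] and [17, 7]
    Split: [17, 7] -> [17] and [7]
    Merge: [17] + [7] -> [7, 17]
  Merge: [12] + [7, 17] -> [7, 12, 17]
  Split: [7, 20, 8] -> [7] and [20, 8]
    Split: [20, 8] -> [20] and [8]
    Merge: [20] + [8] -> [8, 20]
  Merge: [7] + [8, 20] -> [7, 8, 20]
Merge: [7, 12, 17] + [7, 8, 20] -> [7, 7, 8, 12, 17, 20]

Final sorted array: [7, 7, 8, 12, 17, 20]

The merge sort proceeds by recursively splitting the array and merging sorted halves.
After all merges, the sorted array is [7, 7, 8, 12, 17, 20].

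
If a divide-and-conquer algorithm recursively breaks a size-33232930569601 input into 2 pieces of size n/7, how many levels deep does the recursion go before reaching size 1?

For divide and conquer with division factor 7:

Problem sizes at each level:
Level 0: 33232930569601
Level 1: 4747561509943
Level 2: 678223072849
Level 3: 96889010407
Level 4: 13841287201
Level 5: 1977326743
Level 6: 282475249
Level 7: 40353607
Level 8: 5764801
Level 9: 823543
Level 10: 117649
Level 11: 16807
Level 12: 2401
Level 13: 343
Level 14: 49
Level 15: 7
Level 16: 1

The root is level 0 and the size-1 base case is level 16 (the tree spans levels 0 through 16, i.e. 17 levels counting the root), so the depth is the number of divisions: log_7(33232930569601) = 16

The recursion tree depth is log_7(33232930569601) = 16. At each level, the problem size is divided by 7, so it takes 16 divisions to reduce to a base case of size 1. The algorithm makes 2 recursive calls at each level.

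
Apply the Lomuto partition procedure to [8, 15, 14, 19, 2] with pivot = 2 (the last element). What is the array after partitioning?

Lomuto partition with pivot = 2:

Initial array: [8, 15, 14, 19, 2]

arr[0]=8 > 2: no swap
arr[1]=15 > 2: no swap
arr[2]=14 > 2: no swap
arr[3]=19 > 2: no swap

Place pivot at position 0: [2, 15, 14, 19, 8]
Pivot position: 0

After partitioning with pivot 2, the array becomes [2, 15, 14, 19, 8]. The pivot is placed at index 0. All elements to the left of the pivot are <= 2, and all elements to the right are > 2.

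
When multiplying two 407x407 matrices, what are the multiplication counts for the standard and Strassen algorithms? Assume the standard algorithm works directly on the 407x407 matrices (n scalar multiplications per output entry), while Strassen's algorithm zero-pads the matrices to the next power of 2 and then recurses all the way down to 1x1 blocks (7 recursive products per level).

Matrix multiplication for 407x407 matrices:

Strassen's algorithm requires power-of-2 dimensions. Pad 407x407 to 512x512 (next power of 2).

Standard algorithm: 407^3 = 67419143 multiplications
Strassen's algorithm: 7^(log2(512)) = 7^9 = 40353607 multiplications
Savings: 67419143 - 40353607 = 27065536 multiplications

Standard: 67419143 multiplications (407^3). Strassen: 40353607 multiplications (7^9, after padding to 512x512). Strassen reduces 8 recursive multiplications to 7 at each level.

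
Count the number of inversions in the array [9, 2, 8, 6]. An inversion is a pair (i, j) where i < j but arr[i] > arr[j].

Finding inversions in [9, 2, 8, 6]:

(0, 1): arr[0]=9 > arr[1]=2
(0, 2): arr[0]=9 > arr[2]=8
(0, 3): arr[0]=9 > arr[3]=6
(2, 3): arr[2]=8 > arr[3]=6

Total inversions: 4

The array has 4 inversion(s): (0,1), (0,2), (0,3), (2,3). Each pair (i,j) satisfies i < j and arr[i] > arr[j].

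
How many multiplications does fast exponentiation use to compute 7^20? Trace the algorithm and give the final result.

Computing 7^20 by squaring (build up from 7^1; each line after the first costs one multiplication):

7^1 = 7
7^2 = (7^1)^2 = 7^2 = 49
7^4 = (7^2)^2 = 49^2 = 2401
7^5 = 7 * 7^4 = 7 * 2401 = 16807
7^10 = (7^5)^2 = 16807^2 = 282475249
7^20 = (7^10)^2 = 282475249^2 = 79792266297612001

Result: 79792266297612001
Multiplications needed: 5 (5 lines after 7^1)

7^20 = 79792266297612001. Using exponentiation by squaring, this requires 5 multiplications. The key idea: if the exponent is even, square the half-power; if odd, multiply by the base once.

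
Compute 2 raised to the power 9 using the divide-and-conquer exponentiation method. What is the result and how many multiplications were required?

Computing 2^9 by squaring (build up from 2^1; each line after the first costs one multiplication):

2^1 = 2
2^2 = (2^1)^2 = 2^2 = 4
2^4 = (2^2)^2 = 4^2 = 16
2^8 = (2^4)^2 = 16^2 = 256
2^9 = 2 * 2^8 = 2 * 256 = 512

Result: 512
Multiplications needed: 4 (4 lines after 2^1)

2^9 = 512. Using exponentiation by squaring, this requires 4 multiplications. The key idea: if the exponent is even, square the half-power; if odd, multiply by the base once.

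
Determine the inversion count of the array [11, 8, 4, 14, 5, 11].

Finding inversions in [11, 8, 4, 14, 5, 11]:

(0, 1): arr[0]=11 > arr[1]=8
(0, 2): arr[0]=11 > arr[2]=4
(0, 4): arr[0]=11 > arr[4]=5
(1, 2): arr[1]=8 > arr[2]=4
(1, 4): arr[1]=8 > arr[4]=5
(3, 4): arr[3]=14 > arr[4]=5
(3, 5): arr[3]=14 > arr[5]=11

Total inversions: 7

The array has 7 inversion(s): (0,1), (0,2), (0,4), (1,2), (1,4), (3,4), (3,5). Each pair (i,j) satisfies i < j and arr[i] > arr[j].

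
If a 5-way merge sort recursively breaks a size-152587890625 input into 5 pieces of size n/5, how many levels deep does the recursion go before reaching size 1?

For divide and conquer with division factor 5:

Problem sizes at each level:
Level 0: 152587890625
Level 1: 30517578125
Level 2: 6103515625
Level 3: 1220703125
Level 4: 244140625
Level 5: 48828125
Level 6: 9765625
Level 7: 1953125
Level 8: 390625
Level 9: 78125
Level 10: 15625
Level 11: 3125
Level 12: 625
Level 13: 125
Level 14: 25
Level 15: 5
Level 16: 1

The root is level 0 and the size-1 base case is level 16 (the tree spans levels 0 through 16, i.e. 17 levels counting the root), so the depth is the number of divisions: log_5(152587890625) = 16

The recursion tree depth is log_5(152587890625) = 16. At each level, the problem size is divided by 5, so it takes 16 divisions to reduce to a base case of size 1. The algorithm makes 5 recursive calls at each level.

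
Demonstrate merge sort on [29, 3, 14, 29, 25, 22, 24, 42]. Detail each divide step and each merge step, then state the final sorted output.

Merge sort trace:

Split: [29, 3, 14, 29, 25, 22, 24, 42] -> [29, 3, 14, 29] and [25, 22, 24, 42]
  Split: [29, 3, 14, 29] -> [29, 3] and [14, 29]
    Split: [29, 3] -> [29] and [3]
    Merge: [29] + [3] -> [3, 29]
    Split: [14, 29] -> [14] and [29]
    Merge: [14] + [29] -> [14, 29]
  Merge: [3, 29] + [14, 29] -> [3, 14, 29, 29]
  Split: [25, 22, 24, 42] -> [25, 22] and [24, 42]
    Split: [25, 22] -> [25] and [22]
    Merge: [25] + [22] -> [22, 25]
    Split: [24, 42] -> [24] and [42]
    Merge: [24] + [42] -> [24, 42]
  Merge: [22, 25] + [24, 42] -> [22, 24, 25, 42]
Merge: [3, 14, 29, 29] + [22, 24, 25, 42] -> [3, 14, 22, 24, 25, 29, 29, 42]

Final sorted array: [3, 14, 22, 24, 25, 29, 29, 42]

The merge sort proceeds by recursively splitting the array and merging sorted halves.
After all merges, the sorted array is [3, 14, 22, 24, 25, 29, 29, 42].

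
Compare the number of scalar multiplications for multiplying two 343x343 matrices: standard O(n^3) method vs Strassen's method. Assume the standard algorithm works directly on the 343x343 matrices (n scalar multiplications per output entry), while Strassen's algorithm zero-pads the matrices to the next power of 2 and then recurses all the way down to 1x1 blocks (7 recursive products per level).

Matrix multiplication for 343x343 matrices:

Strassen's algorithm requires power-of-2 dimensions. Pad 343x343 to 512x512 (next power of 2).

Standard algorithm: 343^3 = 40353607 multiplications
Strassen's algorithm: 7^(log2(512)) = 7^9 = 40353607 multiplications
Savings: 40353607 - 40353607 = 0 multiplications

Standard: 40353607 multiplications (343^3). Strassen: 40353607 multiplications (7^9, after padding to 512x512). Strassen reduces 8 recursive multiplications to 7 at each level.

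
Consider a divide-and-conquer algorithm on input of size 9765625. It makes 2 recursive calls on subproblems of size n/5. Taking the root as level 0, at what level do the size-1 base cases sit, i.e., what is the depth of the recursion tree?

For divide and conquer with division factor 5:

Problem sizes at each level:
Level 0: 9765625
Level 1: 1953125
Level 2: 390625
Level 3: 78125
Level 4: 15625
Level 5: 3125
Level 6: 625
Level 7: 125
Level 8: 25
Level 9: 5
Level 10: 1

The root is level 0 and the size-1 base case is level 10 (the tree spans levels 0 through 10, i.e. 11 levels counting the root), so the depth is the number of divisions: log_5(9765625) = 10

The recursion tree depth is log_5(9765625) = 10. At each level, the problem size is divided by 5, so it takes 10 divisions to reduce to a base case of size 1. The algorithm makes 2 recursive calls at each level.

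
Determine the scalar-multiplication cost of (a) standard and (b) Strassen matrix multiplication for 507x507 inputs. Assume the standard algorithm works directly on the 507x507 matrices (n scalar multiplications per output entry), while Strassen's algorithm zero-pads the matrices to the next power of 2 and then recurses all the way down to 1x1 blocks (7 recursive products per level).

Matrix multiplication for 507x507 matrices:

Strassen's algorithm requires power-of-2 dimensions. Pad 507x507 to 512x512 (next power of 2).

Standard algorithm: 507^3 = 130323843 multiplications
Strassen's algorithm: 7^(log2(512)) = 7^9 = 40353607 multiplications
Savings: 130323843 - 40353607 = 89970236 multiplications

Standard: 130323843 multiplications (507^3). Strassen: 40353607 multiplications (7^9, after padding to 512x512). Strassen reduces 8 recursive multiplications to 7 at each level.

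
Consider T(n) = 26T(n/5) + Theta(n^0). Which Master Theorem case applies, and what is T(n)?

Master Theorem for T(n) = 26T(n/5) + O(n^0):

a = 26, b = 5, c = 0
log_b(a) = log_5(26) = 2.0244

Case 1: c = 0 < log_5(26) = 2.0244
T(n) = O(n^(log_5 26))

For T(n) = 26T(n/5) + O(n^0): log_5(26) = 2.0244. This is Case 1 of the Master Theorem (c < log_b(a), work dominated by leaves), giving O(n^(log_5 26)).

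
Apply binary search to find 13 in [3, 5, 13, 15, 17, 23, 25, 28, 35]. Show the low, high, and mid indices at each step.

Binary search for 13 in [3, 5, 13, 15, 17, 23, 25, 28, 35]:

lo=0, hi=8, mid=4, arr[mid]=17 -> 17 > 13, search left half
lo=0, hi=3, mid=1, arr[mid]=5 -> 5 < 13, search right half
lo=2, hi=3, mid=2, arr[mid]=13 -> Found target at index 2!

Binary search finds 13 at index 2 after 3 comparisons. The search repeatedly halves the search space by comparing with the middle element.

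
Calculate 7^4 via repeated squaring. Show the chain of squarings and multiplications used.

Computing 7^4 by squaring (build up from 7^1; each line after the first costs one multiplication):

7^1 = 7
7^2 = (7^1)^2 = 7^2 = 49
7^4 = (7^2)^2 = 49^2 = 2401

Result: 2401
Multiplications needed: 2 (2 lines after 7^1)

7^4 = 2401. Using exponentiation by squaring, this requires 2 multiplications. The key idea: if the exponent is even, square the half-power; if odd, multiply by the base once.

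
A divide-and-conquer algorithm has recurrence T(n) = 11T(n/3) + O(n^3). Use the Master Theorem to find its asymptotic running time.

Master Theorem for T(n) = 11T(n/3) + O(n^3):

a = 11, b = 3, c = 3
log_b(a) = log_3(11) = 2.1827

Case 3: c = 3 > log_3(11) = 2.1827
T(n) = O(n^3) = O(n^3)

For T(n) = 11T(n/3) + O(n^3): log_3(11) = 2.1827. This is Case 3 of the Master Theorem (c > log_b(a), work dominated by root), giving O(n^3).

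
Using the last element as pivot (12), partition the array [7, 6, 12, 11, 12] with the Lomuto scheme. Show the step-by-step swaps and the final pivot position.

Lomuto partition with pivot = 12:

Initial array: [7, 6, 12, 11, 12]

arr[0]=7 <= 12: swap with position 0, array becomes [7, 6, 12, 11, 12]
arr[1]=6 <= 12: swap with position 1, array becomes [7, 6, 12, 11, 12]
arr[2]=12 <= 12: swap with position 2, array becomes [7, 6, 12, 11, 12]
arr[3]=11 <= 12: swap with position 3, array becomes [7, 6, 12, 11, 12]

Place pivot at position 4: [7, 6, 12, 11, 12]
Pivot position: 4

After partitioning with pivot 12, the array becomes [7, 6, 12, 11, 12]. The pivot is placed at index 4. All elements to the left of the pivot are <= 12, and all elements to the right are > 12.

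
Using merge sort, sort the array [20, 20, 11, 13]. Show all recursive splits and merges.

Merge sort trace:

Split: [20, 20, 11, 13] -> [20, 20] and [11, 13]
  Split: [20, 20] -> [20] and [20]
  Merge: [20] + [20] -> [20, 20]
  Split: [11, 13] -> [11] and [13]
  Merge: [11] + [13] -> [11, 13]
Merge: [20, 20] + [11, 13] -> [11, 13, 20, 20]

Final sorted array: [11, 13, 20, 20]

The merge sort proceeds by recursively splitting the array and merging sorted halves.
After all merges, the sorted array is [11, 13, 20, 20].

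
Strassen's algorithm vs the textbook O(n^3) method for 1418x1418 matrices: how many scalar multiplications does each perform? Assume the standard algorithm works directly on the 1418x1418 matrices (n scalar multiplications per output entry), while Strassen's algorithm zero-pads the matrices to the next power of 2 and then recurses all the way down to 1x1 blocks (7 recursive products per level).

Matrix multiplication for 1418x1418 matrices:

Strassen's algorithm requires power-of-2 dimensions. Pad 1418x1418 to 2048x2048 (next power of 2).

Standard algorithm: 1418^3 = 2851206632 multiplications
Strassen's algorithm: 7^(log2(2048)) = 7^11 = 1977326743 multiplications
Savings: 2851206632 - 1977326743 = 873879889 multiplications

Standard: 2851206632 multiplications (1418^3). Strassen: 1977326743 multiplications (7^11, after padding to 2048x2048). Strassen reduces 8 recursive multiplications to 7 at each level.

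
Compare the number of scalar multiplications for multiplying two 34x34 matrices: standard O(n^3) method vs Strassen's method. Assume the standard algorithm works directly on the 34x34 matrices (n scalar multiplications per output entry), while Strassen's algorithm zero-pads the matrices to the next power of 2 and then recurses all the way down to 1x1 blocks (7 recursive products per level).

Matrix multiplication for 34x34 matrices:

Strassen's algorithm requires power-of-2 dimensions. Pad 34x34 to 64x64 (next power of 2).

Standard algorithm: 34^3 = 39304 multiplications
Strassen's algorithm: 7^(log2(64)) = 7^6 = 117649 multiplications
Difference: 39304 - 117649 = -78345 (Strassen uses MORE here due to padding overhead — for small or just-over-power-of-2 n, padding can outweigh the per-level savings)

Standard: 39304 multiplications (34^3). Strassen: 117649 multiplications (7^6, after padding to 64x64). Strassen reduces 8 recursive multiplications to 7 at each level.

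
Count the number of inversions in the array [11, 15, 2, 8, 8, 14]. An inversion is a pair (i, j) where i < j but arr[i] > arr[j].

Finding inversions in [11, 15, 2, 8, 8, 14]:

(0, 2): arr[0]=11 > arr[2]=2
(0, 3): arr[0]=11 > arr[3]=8
(0, 4): arr[0]=11 > arr[4]=8
(1, 2): arr[1]=15 > arr[2]=2
(1, 3): arr[1]=15 > arr[3]=8
(1, 4): arr[1]=15 > arr[4]=8
(1, 5): arr[1]=15 > arr[5]=14

Total inversions: 7

The array has 7 inversion(s): (0,2), (0,3), (0,4), (1,2), (1,3), (1,4), (1,5). Each pair (i,j) satisfies i < j and arr[i] > arr[j].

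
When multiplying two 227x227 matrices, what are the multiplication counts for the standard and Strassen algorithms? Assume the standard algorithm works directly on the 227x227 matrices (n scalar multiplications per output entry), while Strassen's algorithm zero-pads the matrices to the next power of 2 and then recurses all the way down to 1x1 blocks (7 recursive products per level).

Matrix multiplication for 227x227 matrices:

Strassen's algorithm requires power-of-2 dimensions. Pad 227x227 to 256x256 (next power of 2).

Standard algorithm: 227^3 = 11697083 multiplications
Strassen's algorithm: 7^(log2(256)) = 7^8 = 5764801 multiplications
Savings: 11697083 - 5764801 = 5932282 multiplications

Standard: 11697083 multiplications (227^3). Strassen: 5764801 multiplications (7^8, after padding to 256x256). Strassen reduces 8 recursive multiplications to 7 at each level.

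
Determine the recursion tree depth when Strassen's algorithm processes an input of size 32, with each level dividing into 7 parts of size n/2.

For divide and conquer with division factor 2:

Problem sizes at each level:
Level 0: 32
Level 1: 16
Level 2: 8
Level 3: 4
Level 4: 2
Level 5: 1

The root is level 0 and the size-1 base case is level 5 (the tree spans levels 0 through 5, i.e. 6 levels counting the root), so the depth is the number of divisions: log_2(32) = 5

The recursion tree depth is log_2(32) = 5. At each level, the problem size is divided by 2, so it takes 5 divisions to reduce to a base case of size 1. The algorithm makes 7 recursive calls at each level.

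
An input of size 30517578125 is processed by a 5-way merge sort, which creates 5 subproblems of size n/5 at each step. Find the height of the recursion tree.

For divide and conquer with division factor 5:

Problem sizes at each level:
Level 0: 30517578125
Level 1: 6103515625
Level 2: 1220703125
Level 3: 244140625
Level 4: 48828125
Level 5: 9765625
Level 6: 1953125
Level 7: 390625
Level 8: 78125
Level 9: 15625
Level 10: 3125
Level 11: 625
Level 12: 125
Level 13: 25
Level 14: 5
Level 15: 1

The root is level 0 and the size-1 base case is level 15 (the tree spans levels 0 through 15, i.e. 16 levels counting the root), so the depth is the number of divisions: log_5(30517578125) = 15

The recursion tree depth is log_5(30517578125) = 15. At each level, the problem size is divided by 5, so it takes 15 divisions to reduce to a base case of size 1. The algorithm makes 5 recursive calls at each level.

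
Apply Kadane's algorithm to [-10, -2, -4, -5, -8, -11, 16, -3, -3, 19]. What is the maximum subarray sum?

Using Kadane's algorithm on [-10, -2, -4, -5, -8, -11, 16, -3, -3, 19]:

Scanning through the array:
Position 1 (value -2): max_ending_here = -2, max_so_far = -2
Position 2 (value -4): max_ending_here = -4, max_so_far = -2
Position 3 (value -5): max_ending_here = -5, max_so_far = -2
Position 4 (value -8): max_ending_here = -8, max_so_far = -2
Position 5 (value -11): max_ending_here = -11, max_so_far = -2
Position 6 (value 16): max_ending_here = 16, max_so_far = 16
Position 7 (value -3): max_ending_here = 13, max_so_far = 16
Position 8 (value -3): max_ending_here = 10, max_so_far = 16
Position 9 (value 19): max_ending_here = 29, max_so_far = 29

Maximum subarray: [16, -3, -3, 19]
Maximum sum: 29

The maximum subarray is [16, -3, -3, 19] with sum 29. This subarray runs from index 6 to index 9.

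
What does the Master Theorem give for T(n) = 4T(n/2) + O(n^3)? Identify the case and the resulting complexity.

Master Theorem for T(n) = 4T(n/2) + O(n^3):

a = 4, b = 2, c = 3
log_b(a) = log_2(4) = 2.0000

Case 3: c = 3 > log_2(4) = 2.0000
T(n) = O(n^3) = O(n^3)

For T(n) = 4T(n/2) + O(n^3): log_2(4) = 2.0000. This is Case 3 of the Master Theorem (c > log_b(a), work dominated by root), giving O(n^3).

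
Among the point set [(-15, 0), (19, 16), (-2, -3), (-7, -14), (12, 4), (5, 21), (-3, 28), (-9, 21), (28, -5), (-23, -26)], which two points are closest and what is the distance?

Computing all pairwise distances among 10 points:

d((-15, 0), (19, 16)) = 37.5766
d((-15, 0), (-2, -3)) = 13.3417
d((-15, 0), (-7, -14)) = 16.1245
d((-15, 0), (12, 4)) = 27.2947
d((-15, 0), (5, 21)) = 29.0
d((-15, 0), (-3, 28)) = 30.4631
d((-15, 0), (-9, 21)) = 21.8403
d((-15, 0), (28, -5)) = 43.2897
d((-15, 0), (-23, -26)) = 27.2029
d((19, 16), (-2, -3)) = 28.3196
d((19, 16), (-7, -14)) = 39.6989
d((19, 16), (12, 4)) = 13.8924
d((19, 16), (5, 21)) = 14.8661
d((19, 16), (-3, 28)) = 25.0599
d((19, 16), (-9, 21)) = 28.4429
d((19, 16), (28, -5)) = 22.8473
d((19, 16), (-23, -26)) = 59.397
d((-2, -3), (-7, -14)) = 12.083
d((-2, -3), (12, 4)) = 15.6525
d((-2, -3), (5, 21)) = 25.0
d((-2, -3), (-3, 28)) = 31.0161
d((-2, -3), (-9, 21)) = 25.0
d((-2, -3), (28, -5)) = 30.0666
d((-2, -3), (-23, -26)) = 31.1448
d((-7, -14), (12, 4)) = 26.1725
d((-7, -14), (5, 21)) = 37.0
d((-7, -14), (-3, 28)) = 42.19
d((-7, -14), (-9, 21)) = 35.0571
d((-7, -14), (28, -5)) = 36.1386
d((-7, -14), (-23, -26)) = 20.0
d((12, 4), (5, 21)) = 18.3848
d((12, 4), (-3, 28)) = 28.3019
d((12, 4), (-9, 21)) = 27.0185
d((12, 4), (28, -5)) = 18.3576
d((12, 4), (-23, -26)) = 46.0977
d((5, 21), (-3, 28)) = 10.6301
d((5, 21), (-9, 21)) = 14.0
d((5, 21), (28, -5)) = 34.7131
d((5, 21), (-23, -26)) = 54.7083
d((-3, 28), (-9, 21)) = 9.2195 <-- minimum
d((-3, 28), (28, -5)) = 45.2769
d((-3, 28), (-23, -26)) = 57.5847
d((-9, 21), (28, -5)) = 45.2217
d((-9, 21), (-23, -26)) = 49.0408
d((28, -5), (-23, -26)) = 55.1543

Closest pair: (-3, 28) and (-9, 21) with distance 9.2195

The closest pair is (-3, 28) and (-9, 21) with Euclidean distance 9.2195. For 10 points, brute-force pairwise comparison is shown above. For large n, the divide-and-conquer algorithm (sort by x, recurse on halves, check the dividing strip) achieves O(n log n).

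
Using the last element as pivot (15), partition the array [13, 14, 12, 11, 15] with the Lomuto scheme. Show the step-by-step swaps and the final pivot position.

Lomuto partition with pivot = 15:

Initial array: [13, 14, 12, 11, 15]

arr[0]=13 <= 15: swap with position 0, array becomes [13, 14, 12, 11, 15]
arr[1]=14 <= 15: swap with position 1, array becomes [13, 14, 12, 11, 15]
arr[2]=12 <= 15: swap with position 2, array becomes [13, 14, 12, 11, 15]
arr[3]=11 <= 15: swap with position 3, array becomes [13, 14, 12, 11, 15]

Place pivot at position 4: [13, 14, 12, 11, 15]
Pivot position: 4

After partitioning with pivot 15, the array becomes [13, 14, 12, 11, 15]. The pivot is placed at index 4. All elements to the left of the pivot are <= 15, and all elements to the right are > 15.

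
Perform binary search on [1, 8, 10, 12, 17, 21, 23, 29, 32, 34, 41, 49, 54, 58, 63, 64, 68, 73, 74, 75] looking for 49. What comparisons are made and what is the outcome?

Binary search for 49 in [1, 8, 10, 12, 17, 21, 23, 29, 32, 34, 41, 49, 54, 58, 63, 64, 68, 73, 74, 75]:

lo=0, hi=19, mid=9, arr[mid]=34 -> 34 < 49, search right half
lo=10, hi=19, mid=14, arr[mid]=63 -> 63 > 49, search left half
lo=10, hi=13, mid=11, arr[mid]=49 -> Found target at index 11!

Binary search finds 49 at index 11 after 3 comparisons. The search repeatedly halves the search space by comparing with the middle element.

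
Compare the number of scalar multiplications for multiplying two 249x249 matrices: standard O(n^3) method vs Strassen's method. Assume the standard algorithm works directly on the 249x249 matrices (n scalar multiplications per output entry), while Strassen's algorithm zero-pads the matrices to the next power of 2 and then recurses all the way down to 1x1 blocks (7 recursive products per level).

Matrix multiplication for 249x249 matrices:

Strassen's algorithm requires power-of-2 dimensions. Pad 249x249 to 256x256 (next power of 2).

Standard algorithm: 249^3 = 15438249 multiplications
Strassen's algorithm: 7^(log2(256)) = 7^8 = 5764801 multiplications
Savings: 15438249 - 5764801 = 9673448 multiplications

Standard: 15438249 multiplications (249^3). Strassen: 5764801 multiplications (7^8, after padding to 256x256). Strassen reduces 8 recursive multiplications to 7 at each level.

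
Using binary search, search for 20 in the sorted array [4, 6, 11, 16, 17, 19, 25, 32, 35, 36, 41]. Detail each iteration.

Binary search for 20 in [4, 6, 11, 16, 17, 19, 25, 32, 35, 36, 41]:

lo=0, hi=10, mid=5, arr[mid]=19 -> 19 < 20, search right half
lo=6, hi=10, mid=8, arr[mid]=35 -> 35 > 20, search left half
lo=6, hi=7, mid=6, arr[mid]=25 -> 25 > 20, search left half
lo=6 > hi=5, target 20 not found

Binary search determines that 20 is not in the array after 3 comparisons. The search space was exhausted without finding the target.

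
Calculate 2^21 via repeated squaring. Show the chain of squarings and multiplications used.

Computing 2^21 by squaring (build up from 2^1; each line after the first costs one multiplication):

2^1 = 2
2^2 = (2^1)^2 = 2^2 = 4
2^4 = (2^2)^2 = 4^2 = 16
2^5 = 2 * 2^4 = 2 * 16 = 32
2^10 = (2^5)^2 = 32^2 = 1024
2^20 = (2^10)^2 = 1024^2 = 1048576
2^21 = 2 * 2^20 = 2 * 1048576 = 2097152

Result: 2097152
Multiplications needed: 6 (6 lines after 2^1)

2^21 = 2097152. Using exponentiation by squaring, this requires 6 multiplications. The key idea: if the exponent is even, square the half-power; if odd, multiply by the base once.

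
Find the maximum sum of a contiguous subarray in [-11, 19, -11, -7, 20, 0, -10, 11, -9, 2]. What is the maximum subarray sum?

Using Kadane's algorithm on [-11, 19, -11, -7, 20, 0, -10, 11, -9, 2]:

Scanning through the array:
Position 1 (value 19): max_ending_here = 19, max_so_far = 19
Position 2 (value -11): max_ending_here = 8, max_so_far = 19
Position 3 (value -7): max_ending_here = 1, max_so_far = 19
Position 4 (value 20): max_ending_here = 21, max_so_far = 21
Position 5 (value 0): max_ending_here = 21, max_so_far = 21
Position 6 (value -10): max_ending_here = 11, max_so_far = 21
Position 7 (value 11): max_ending_here = 22, max_so_far = 22
Position 8 (value -9): max_ending_here = 13, max_so_far = 22
Position 9 (value 2): max_ending_here = 15, max_so_far = 22

Maximum subarray: [19, -11, -7, 20, 0, -10, 11]
Maximum sum: 22

The maximum subarray is [19, -11, -7, 20, 0, -10, 11] with sum 22. This subarray runs from index 1 to index 7.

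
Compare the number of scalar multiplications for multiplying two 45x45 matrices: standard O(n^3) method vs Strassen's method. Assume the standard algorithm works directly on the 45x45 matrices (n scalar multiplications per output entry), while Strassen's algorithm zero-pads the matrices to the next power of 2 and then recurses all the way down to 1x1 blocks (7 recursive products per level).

Matrix multiplication for 45x45 matrices:

Strassen's algorithm requires power-of-2 dimensions. Pad 45x45 to 64x64 (next power of 2).

Standard algorithm: 45^3 = 91125 multiplications
Strassen's algorithm: 7^(log2(64)) = 7^6 = 117649 multiplications
Difference: 91125 - 117649 = -26524 (Strassen uses MORE here due to padding overhead — for small or just-over-power-of-2 n, padding can outweigh the per-level savings)

Standard: 91125 multiplications (45^3). Strassen: 117649 multiplications (7^6, after padding to 64x64). Strassen reduces 8 recursive multiplications to 7 at each level.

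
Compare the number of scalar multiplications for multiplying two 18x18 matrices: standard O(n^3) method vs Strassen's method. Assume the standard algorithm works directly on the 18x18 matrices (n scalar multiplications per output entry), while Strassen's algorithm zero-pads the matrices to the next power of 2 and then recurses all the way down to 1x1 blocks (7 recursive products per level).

Matrix multiplication for 18x18 matrices:

Strassen's algorithm requires power-of-2 dimensions. Pad 18x18 to 32x32 (next power of 2).

Standard algorithm: 18^3 = 5832 multiplications
Strassen's algorithm: 7^(log2(32)) = 7^5 = 16807 multiplications
Difference: 5832 - 16807 = -10975 (Strassen uses MORE here due to padding overhead — for small or just-over-power-of-2 n, padding can outweigh the per-level savings)

Standard: 5832 multiplications (18^3). Strassen: 16807 multiplications (7^5, after padding to 32x32). Strassen reduces 8 recursive multiplications to 7 at each level.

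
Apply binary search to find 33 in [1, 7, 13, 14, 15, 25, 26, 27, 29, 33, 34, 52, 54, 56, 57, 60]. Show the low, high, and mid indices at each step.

Binary search for 33 in [1, 7, 13, 14, 15, 25, 26, 27, 29, 33, 34, 52, 54, 56, 57, 60]:

lo=0, hi=15, mid=7, arr[mid]=27 -> 27 < 33, search right half
lo=8, hi=15, mid=11, arr[mid]=52 -> 52 > 33, search left half
lo=8, hi=10, mid=9, arr[mid]=33 -> Found target at index 9!

Binary search finds 33 at index 9 after 3 comparisons. The search repeatedly halves the search space by comparing with the middle element.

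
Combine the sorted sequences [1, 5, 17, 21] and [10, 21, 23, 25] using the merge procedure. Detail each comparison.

Merging process:

Compare 1 vs 10: take 1 from left. Merged: [1]
Compare 5 vs 10: take 5 from left. Merged: [1, 5]
Compare 17 vs 10: take 10 from right. Merged: [1, 5, 10]
Compare 17 vs 21: take 17 from left. Merged: [1, 5, 10, 17]
Compare 21 vs 21: take 21 from left. Merged: [1, 5, 10, 17, 21]
Append remaining from right: [21, 23, 25]. Merged: [1, 5, 10, 17, 21, 21, 23, 25]

Final merged array: [1, 5, 10, 17, 21, 21, 23, 25]
Total comparisons: 5

The merged array is [1, 5, 10, 17, 21, 21, 23, 25], requiring 5 comparisons. The merge step runs in O(n) time where n is the total number of elements.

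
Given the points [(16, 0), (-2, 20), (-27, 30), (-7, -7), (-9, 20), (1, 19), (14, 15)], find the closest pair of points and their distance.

Computing all pairwise distances among 7 points:

d((16, 0), (-2, 20)) = 26.9072
d((16, 0), (-27, 30)) = 52.4309
d((16, 0), (-7, -7)) = 24.0416
d((16, 0), (-9, 20)) = 32.0156
d((16, 0), (1, 19)) = 24.2074
d((16, 0), (14, 15)) = 15.1327
d((-2, 20), (-27, 30)) = 26.9258
d((-2, 20), (-7, -7)) = 27.4591
d((-2, 20), (-9, 20)) = 7.0
d((-2, 20), (1, 19)) = 3.1623 <-- minimum
d((-2, 20), (14, 15)) = 16.7631
d((-27, 30), (-7, -7)) = 42.0595
d((-27, 30), (-9, 20)) = 20.5913
d((-27, 30), (1, 19)) = 30.0832
d((-27, 30), (14, 15)) = 43.6578
d((-7, -7), (-9, 20)) = 27.074
d((-7, -7), (1, 19)) = 27.2029
d((-7, -7), (14, 15)) = 30.4138
d((-9, 20), (1, 19)) = 10.0499
d((-9, 20), (14, 15)) = 23.5372
d((1, 19), (14, 15)) = 13.6015

Closest pair: (-2, 20) and (1, 19) with distance 3.1623

The closest pair is (-2, 20) and (1, 19) with Euclidean distance 3.1623. For 7 points, brute-force pairwise comparison is shown above. For large n, the divide-and-conquer algorithm (sort by x, recurse on halves, check the dividing strip) achieves O(n log n).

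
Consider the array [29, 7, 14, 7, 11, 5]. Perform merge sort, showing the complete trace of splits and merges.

Merge sort trace:

Split: [29, 7, 14, 7, 11, 5] -> [29, 7, 14] and [7, 11, 5]
  Split: [29, 7, 14] -> [29] and [7, 14]
    Split: [7, 14] -> [7] and [14]
    Merge: [7] + [14] -> [7, 14]
  Merge: [29] + [7, 14] -> [7, 14, 29]
  Split: [7, 11, 5] -> [7] and [11, 5]
    Split: [11, 5] -> [11] and [5]
    Merge: [11] + [5] -> [5, 11]
  Merge: [7] + [5, 11] -> [5, 7, 11]
Merge: [7, 14, 29] + [5, 7, 11] -> [5, 7, 7, 11, 14, 29]

Final sorted array: [5, 7, 7, 11, 14, 29]

The merge sort proceeds by recursively splitting the array and merging sorted halves.
After all merges, the sorted array is [5, 7, 7, 11, 14, 29].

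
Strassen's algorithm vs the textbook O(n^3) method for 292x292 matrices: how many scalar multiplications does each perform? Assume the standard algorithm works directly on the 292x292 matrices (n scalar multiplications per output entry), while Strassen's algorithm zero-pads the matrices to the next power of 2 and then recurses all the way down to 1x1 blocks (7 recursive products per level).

Matrix multiplication for 292x292 matrices:

Strassen's algorithm requires power-of-2 dimensions. Pad 292x292 to 512x512 (next power of 2).

Standard algorithm: 292^3 = 24897088 multiplications
Strassen's algorithm: 7^(log2(512)) = 7^9 = 40353607 multiplications
Difference: 24897088 - 40353607 = -15456519 (Strassen uses MORE here due to padding overhead — for small or just-over-power-of-2 n, padding can outweigh the per-level savings)

Standard: 24897088 multiplications (292^3). Strassen: 40353607 multiplications (7^9, after padding to 512x512). Strassen reduces 8 recursive multiplications to 7 at each level.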